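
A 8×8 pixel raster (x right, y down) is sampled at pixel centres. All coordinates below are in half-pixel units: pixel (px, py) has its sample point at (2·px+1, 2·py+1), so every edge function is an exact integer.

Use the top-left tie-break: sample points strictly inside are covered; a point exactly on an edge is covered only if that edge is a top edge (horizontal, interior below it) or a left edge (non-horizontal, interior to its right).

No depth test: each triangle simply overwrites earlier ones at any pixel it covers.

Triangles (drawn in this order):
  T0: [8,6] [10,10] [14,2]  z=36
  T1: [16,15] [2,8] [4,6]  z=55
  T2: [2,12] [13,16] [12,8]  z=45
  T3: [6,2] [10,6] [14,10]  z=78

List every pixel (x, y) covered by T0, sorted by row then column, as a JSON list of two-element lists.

T0:
  2·area = 32  (B↔C swapped to make it positive)
  edge (8, 6)→(14, 2): d=(6,-4) top-left  bias=+0
  edge (14, 2)→(10, 10): d=(-4,8) right/bottom  bias=-1
  edge (10, 10)→(8, 6): d=(-2,-4) top-left  bias=+0
    (6,1)@(13, 3): e=[2,4,26] → █
    (7,1)@(15, 3): e=[10,-12,34] → ·
    (5,2)@(11, 5): e=[6,12,14] → █
    (6,2)@(13, 5): e=[14,-4,22] → ·
    (4,3)@(9, 7): e=[10,20,2] → █
    (6,3)@(13, 7): e=[26,-12,18] → ·
    (4,4)@(9, 9): e=[22,12,-2] → ·
    (5,4)@(11, 9): e=[30,-4,6] → ·
  covered (4 px):
    · · · · · · · ·
    · · · · · · █ ·
    · · · · · █ · ·
    · · · · █ █ · ·
    · · · · · · · ·
    · · · · · · · ·
    · · · · · · · ·
    · · · · · · · ·
T1:
  2·area = 42
  edge (16, 15)→(2, 8): d=(-14,-7) top-left  bias=+0
  edge (2, 8)→(4, 6): d=(2,-2) top-left  bias=+0
  edge (4, 6)→(16, 15): d=(12,9) right/bottom  bias=-1
    (4,0)@(9, 1): e=[147,0,-105] → ·  [on edge]
    (3,1)@(7, 3): e=[105,0,-63] → ·  [on edge]
    (2,2)@(5, 5): e=[63,0,-21] → ·  [on edge]
    (1,3)@(3, 7): e=[21,0,21] → █  [on edge]
    (2,3)@(5, 7): e=[35,4,3] → █
    (3,3)@(7, 7): e=[49,8,-15] → ·
    (0,4)@(1, 9): e=[-21,0,63] → ·  [on edge]
    (1,4)@(3, 9): e=[-7,4,45] → ·
    (2,4)@(5, 9): e=[7,8,27] → █
    (3,4)@(7, 9): e=[21,12,9] → █
    (4,4)@(9, 9): e=[35,16,-9] → ·
    (2,5)@(5, 11): e=[-21,12,51] → ·
  covered (6 px):
    · · · · · · · ·
    · · · · · · · ·
    · · · · · · · ·
    · █ █ · · · · ·
    · · █ █ · · · ·
    · · · · █ · · ·
    · · · · · · █ ·
    · · · · · · · ·
T2:
  2·area = 84  (B↔C swapped to make it positive)
  edge (2, 12)→(12, 8): d=(10,-4) top-left  bias=+0
  edge (12, 8)→(13, 16): d=(1,8) right/bottom  bias=-1
  edge (13, 16)→(2, 12): d=(-11,-4) top-left  bias=+0
    (5,4)@(11, 9): e=[6,9,69] → █
    (6,4)@(13, 9): e=[14,-7,77] → ·
    (2,5)@(5, 11): e=[2,59,23] → █
    (3,5)@(7, 11): e=[10,43,31] → █
    (4,5)@(9, 11): e=[18,27,39] → █
    (6,5)@(13, 11): e=[34,-5,55] → ·
    (2,6)@(5, 13): e=[22,61,1] → █
    (6,6)@(13, 13): e=[54,-3,33] → ·
    (2,7)@(5, 15): e=[42,63,-21] → ·
    (3,7)@(7, 15): e=[50,47,-13] → ·
    (4,7)@(9, 15): e=[58,31,-5] → ·
    (5,7)@(11, 15): e=[66,15,3] → █
  covered (10 px):
    · · · · · · · ·
    · · · · · · · ·
    · · · · · · · ·
    · · · · · · · ·
    · · · · · █ · ·
    · · █ █ █ █ · ·
    · · █ █ █ █ · ·
    · · · · · █ · ·
T3:
  degenerate (2·area = 0) — covers nothing

Answer: [[6,1],[5,2],[4,3],[5,3]]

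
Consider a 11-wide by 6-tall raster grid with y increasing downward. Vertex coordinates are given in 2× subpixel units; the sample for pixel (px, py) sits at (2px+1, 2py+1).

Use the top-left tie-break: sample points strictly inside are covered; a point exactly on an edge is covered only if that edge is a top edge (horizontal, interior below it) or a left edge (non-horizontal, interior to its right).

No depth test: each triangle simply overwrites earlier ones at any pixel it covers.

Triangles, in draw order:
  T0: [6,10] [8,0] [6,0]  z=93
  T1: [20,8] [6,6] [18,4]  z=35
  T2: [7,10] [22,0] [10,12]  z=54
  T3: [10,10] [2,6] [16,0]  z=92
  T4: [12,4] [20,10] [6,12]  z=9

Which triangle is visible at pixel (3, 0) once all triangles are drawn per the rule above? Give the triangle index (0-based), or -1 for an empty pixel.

T0:
  2·area = 20  (B↔C swapped to make it positive)
  edge (6, 10)→(6, 0): d=(0,-10) top-left  bias=+0
  edge (6, 0)→(8, 0): d=(2,0) top-left  bias=+0
  edge (8, 0)→(6, 10): d=(-2,10) right/bottom  bias=-1
    (3,0)@(7, 1): e=[10,2,8] → X
    (4,0)@(9, 1): e=[30,2,-12] → .
    (3,1)@(7, 3): e=[10,6,4] → X
    (4,1)@(9, 3): e=[30,6,-16] → .
    (3,2)@(7, 5): e=[10,10,0] → .  [on edge]
  covered (2 px):
    . . . X . . . . . . .
    . . . X . . . . . . .
    . . . . . . . . . . .
    . . . . . . . . . . .
    . . . . . . . . . . .
    . . . . . . . . . . .
T1:
  2·area = 52
  edge (20, 8)→(6, 6): d=(-14,-2) top-left  bias=+0
  edge (6, 6)→(18, 4): d=(12,-2) top-left  bias=+0
  edge (18, 4)→(20, 8): d=(2,4) right/bottom  bias=-1
    (6,2)@(13, 5): e=[28,2,22] → X
    (7,2)@(15, 5): e=[32,6,14] → X
    (8,2)@(17, 5): e=[36,10,6] → X
    (9,2)@(19, 5): e=[40,14,-2] → .
    (6,3)@(13, 7): e=[0,26,26] → X  [on edge]
    (9,3)@(19, 7): e=[12,38,2] → X
    (10,3)@(21, 7): e=[16,42,-6] → .
    (6,4)@(13, 9): e=[-28,50,30] → .
    (7,4)@(15, 9): e=[-24,54,22] → .
    (8,4)@(17, 9): e=[-20,58,14] → .
    (9,4)@(19, 9): e=[-16,62,6] → .
  covered (7 px):
    . . . . . . . . . . .
    . . . . . . . . . . .
    . . . . . . X X X . .
    . . . . . . X X X X .
    . . . . . . . . . . .
    . . . . . . . . . . .
T2:
  2·area = 60
  edge (7, 10)→(22, 0): d=(15,-10) top-left  bias=+0
  edge (22, 0)→(10, 12): d=(-12,12) right/bottom  bias=-1
  edge (10, 12)→(7, 10): d=(-3,-2) top-left  bias=+0
    (10,0)@(21, 1): e=[5,0,55] → .  [on edge]
    (9,1)@(19, 3): e=[15,0,45] → .  [on edge]
    (7,2)@(15, 5): e=[5,24,31] → X
    (8,2)@(17, 5): e=[25,0,35] → .  [on edge]
    (6,3)@(13, 7): e=[15,24,21] → X
    (7,3)@(15, 7): e=[35,0,25] → .  [on edge]
    (4,4)@(9, 9): e=[5,48,7] → X
    (5,4)@(11, 9): e=[25,24,11] → X
    (6,4)@(13, 9): e=[45,0,15] → .  [on edge]
    (4,5)@(9, 11): e=[35,24,1] → X
    (5,5)@(11, 11): e=[55,0,5] → .  [on edge]
  covered (5 px):
    . . . . . . . . . . .
    . . . . . . . . . . .
    . . . . . . . X . . .
    . . . . . . X . . . .
    . . . . X X . . . . .
    . . . . X . . . . . .
T3:
  2·area = 104
  edge (10, 10)→(2, 6): d=(-8,-4) top-left  bias=+0
  edge (2, 6)→(16, 0): d=(14,-6) top-left  bias=+0
  edge (16, 0)→(10, 10): d=(-6,10) right/bottom  bias=-1
    (7,0)@(15, 1): e=[92,8,4] → X
    (8,0)@(17, 1): e=[100,20,-16] → .
    (4,1)@(9, 3): e=[52,0,52] → X  [on edge]
    (5,1)@(11, 3): e=[60,12,32] → X
    (6,1)@(13, 3): e=[68,24,12] → X
    (7,1)@(15, 3): e=[76,36,-8] → .
    (2,2)@(5, 5): e=[20,4,80] → X
    (3,2)@(7, 5): e=[28,16,60] → X
    (6,2)@(13, 5): e=[52,52,0] → .  [on edge]
    (2,3)@(5, 7): e=[4,32,68] → X
    (6,3)@(13, 7): e=[36,80,-12] → .
    (2,4)@(5, 9): e=[-12,60,56] → .
  covered (13 px):
    . . . . . . . X . . .
    . . . . X X X . . . .
    . . X X X X . . . . .
    . . X X X X . . . . .
    . . . . X . . . . . .
    . . . . . . . . . . .
T4:
  2·area = 100
  edge (12, 4)→(20, 10): d=(8,6) right/bottom  bias=-1
  edge (20, 10)→(6, 12): d=(-14,2) right/bottom  bias=-1
  edge (6, 12)→(12, 4): d=(6,-8) top-left  bias=+0
    (6,2)@(13, 5): e=[2,84,14] → X
    (7,2)@(15, 5): e=[-10,80,30] → .
    (5,3)@(11, 7): e=[30,60,10] → X
    (7,3)@(15, 7): e=[6,52,42] → X
    (8,3)@(17, 7): e=[-6,48,58] → .
    (4,4)@(9, 9): e=[58,36,6] → X
    (8,4)@(17, 9): e=[10,20,70] → X
    (9,4)@(19, 9): e=[-2,16,86] → .
    (3,5)@(7, 11): e=[86,12,2] → X
    (6,5)@(13, 11): e=[50,0,50] → .  [on edge]
    (7,5)@(15, 11): e=[38,-4,66] → .
    (8,5)@(17, 11): e=[26,-8,82] → .
  covered (12 px):
    . . . . . . . . . . .
    . . . . . . . . . . .
    . . . . . . X . . . .
    . . . . . X X X . . .
    . . . . X X X X X . .
    . . . X X X . . . . .

Z-buffer (winner per pixel, '.' = empty):
  . . . 0 . . . 3 . . .
  . . . 0 3 3 3 . . . .
  . . 3 3 3 3 4 2 1 . .
  . . 3 3 3 4 4 4 1 1 .
  . . . . 4 4 4 4 4 . .
  . . . 4 4 4 . . . . .

Final: 0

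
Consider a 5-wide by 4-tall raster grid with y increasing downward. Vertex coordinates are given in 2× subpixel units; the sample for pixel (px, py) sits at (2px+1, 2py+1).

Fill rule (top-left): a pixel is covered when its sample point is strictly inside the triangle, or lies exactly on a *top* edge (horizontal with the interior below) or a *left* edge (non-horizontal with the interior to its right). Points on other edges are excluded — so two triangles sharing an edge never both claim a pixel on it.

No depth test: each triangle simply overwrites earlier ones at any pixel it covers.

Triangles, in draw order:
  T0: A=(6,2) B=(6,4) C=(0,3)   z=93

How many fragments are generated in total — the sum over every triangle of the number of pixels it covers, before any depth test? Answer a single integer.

T0:
  2·area = 12
  edge (6, 2)→(6, 4): d=(0,2) right/bottom  bias=-1
  edge (6, 4)→(0, 3): d=(-6,-1) top-left  bias=+0
  edge (0, 3)→(6, 2): d=(6,-1) top-left  bias=+0
    (0,1)@(1, 3): e=[10,1,1] → █
    (1,1)@(3, 3): e=[6,3,3] → █
    (2,1)@(5, 3): e=[2,5,5] → █
    (3,1)@(7, 3): e=[-2,7,7] → ·
    (0,2)@(1, 5): e=[10,-11,13] → ·
    (1,2)@(3, 5): e=[6,-9,15] → ·
    (2,2)@(5, 5): e=[2,-7,17] → ·
  covered (3 px):
    · · · · ·
    █ █ █ · ·
    · · · · ·
    · · · · ·

Result: 3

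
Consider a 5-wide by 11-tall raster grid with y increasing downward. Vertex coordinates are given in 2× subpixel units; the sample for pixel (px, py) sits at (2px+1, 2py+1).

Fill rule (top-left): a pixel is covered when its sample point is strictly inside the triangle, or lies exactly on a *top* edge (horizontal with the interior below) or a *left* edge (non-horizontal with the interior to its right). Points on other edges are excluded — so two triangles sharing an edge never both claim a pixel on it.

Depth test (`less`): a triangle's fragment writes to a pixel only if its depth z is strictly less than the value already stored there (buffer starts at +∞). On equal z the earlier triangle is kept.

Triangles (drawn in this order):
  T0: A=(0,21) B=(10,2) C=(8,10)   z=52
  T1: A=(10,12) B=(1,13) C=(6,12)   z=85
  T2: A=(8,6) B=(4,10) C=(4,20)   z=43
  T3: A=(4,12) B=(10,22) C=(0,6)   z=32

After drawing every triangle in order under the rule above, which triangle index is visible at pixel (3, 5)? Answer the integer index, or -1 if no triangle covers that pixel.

T0:
  2·area = 42
  edge (0, 21)→(10, 2): d=(10,-19) top-left  bias=+0
  edge (10, 2)→(8, 10): d=(-2,8) right/bottom  bias=-1
  edge (8, 10)→(0, 21): d=(-8,11) right/bottom  bias=-1
    (4,2)@(9, 5): e=[11,2,29] → #
    (4,3)@(9, 7): e=[31,-2,13] → ·
    (3,4)@(7, 9): e=[13,10,19] → #
    (4,4)@(9, 9): e=[51,-6,-3] → ·
    (3,5)@(7, 11): e=[33,6,3] → #
    (4,5)@(9, 11): e=[71,-10,-19] → ·
    (2,6)@(5, 13): e=[15,18,9] → #
    (3,6)@(7, 13): e=[53,2,-13] → ·
    (2,7)@(5, 15): e=[35,14,-7] → ·
  covered (4 px):
    · · · · ·
    · · · · ·
    · · · · #
    · · · · ·
    · · · # ·
    · · · # ·
    · · # · ·
    · · · · ·
    · · · · ·
    · · · · ·
    · · · · ·
T1:
  2·area = 4
  edge (10, 12)→(1, 13): d=(-9,1) right/bottom  bias=-1
  edge (1, 13)→(6, 12): d=(5,-1) top-left  bias=+0
  edge (6, 12)→(10, 12): d=(4,0) top-left  bias=+0
    (0,6)@(1, 13): e=[0,0,4] → ·  [on edge]
  covered (0 px):
    · · · · ·
    · · · · ·
    · · · · ·
    · · · · ·
    · · · · ·
    · · · · ·
    · · · · ·
    · · · · ·
    · · · · ·
    · · · · ·
    · · · · ·
T2:
  2·area = 40  (B↔C swapped to make it positive)
  edge (8, 6)→(4, 20): d=(-4,14) right/bottom  bias=-1
  edge (4, 20)→(4, 10): d=(0,-10) top-left  bias=+0
  edge (4, 10)→(8, 6): d=(4,-4) top-left  bias=+0
    (4,2)@(9, 5): e=[-10,50,0] → ·  [on edge]
    (3,3)@(7, 7): e=[10,30,0] → #  [on edge]
    (4,3)@(9, 7): e=[-18,50,8] → ·
    (2,4)@(5, 9): e=[30,10,0] → #  [on edge]
    (4,4)@(9, 9): e=[-26,50,16] → ·
    (1,5)@(3, 11): e=[50,-10,0] → ·  [on edge]
    (2,5)@(5, 11): e=[22,10,8] → #
    (3,5)@(7, 11): e=[-6,30,16] → ·
    (0,6)@(1, 13): e=[70,-30,0] → ·  [on edge]
    (2,6)@(5, 13): e=[14,10,16] → #
    (3,6)@(7, 13): e=[-14,30,24] → ·
    (2,7)@(5, 15): e=[6,10,24] → #
  covered (6 px):
    · · · · ·
    · · · · ·
    · · · · ·
    · · · # ·
    · · # # ·
    · · # · ·
    · · # · ·
    · · # · ·
    · · · · ·
    · · · · ·
    · · · · ·
T3:
  2·area = 4
  edge (4, 12)→(10, 22): d=(6,10) right/bottom  bias=-1
  edge (10, 22)→(0, 6): d=(-10,-16) top-left  bias=+0
  edge (0, 6)→(4, 12): d=(4,6) right/bottom  bias=-1
    (0,3)@(1, 7): e=[0,6,-2] → ·  [on edge]
    (3,8)@(7, 17): e=[0,2,2] → ·  [on edge]
  covered (0 px):
    · · · · ·
    · · · · ·
    · · · · ·
    · · · · ·
    · · · · ·
    · · · · ·
    · · · · ·
    · · · · ·
    · · · · ·
    · · · · ·
    · · · · ·

Z-buffer (winner per pixel, '.' = empty):
  . . . . .
  . . . . .
  . . . . 0
  . . . 2 .
  . . 2 2 .
  . . 2 0 .
  . . 2 . .
  . . 2 . .
  . . . . .
  . . . . .
  . . . . .

Result: 0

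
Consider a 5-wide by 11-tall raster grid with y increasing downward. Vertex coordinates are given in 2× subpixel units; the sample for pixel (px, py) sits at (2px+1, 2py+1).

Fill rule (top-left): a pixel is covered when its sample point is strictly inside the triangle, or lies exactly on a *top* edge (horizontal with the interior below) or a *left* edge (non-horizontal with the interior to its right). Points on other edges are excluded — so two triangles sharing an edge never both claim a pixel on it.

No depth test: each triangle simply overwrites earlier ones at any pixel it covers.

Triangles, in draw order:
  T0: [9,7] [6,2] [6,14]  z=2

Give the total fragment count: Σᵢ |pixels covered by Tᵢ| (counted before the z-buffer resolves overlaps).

T0:
  2·area = 36  (B↔C swapped to make it positive)
  edge (9, 7)→(6, 14): d=(-3,7) right/bottom  bias=-1
  edge (6, 14)→(6, 2): d=(0,-12) top-left  bias=+0
  edge (6, 2)→(9, 7): d=(3,5) right/bottom  bias=-1
    (3,2)@(7, 5): e=[20,12,4] → █
    (4,2)@(9, 5): e=[6,36,-6] → ·
    (3,3)@(7, 7): e=[14,12,10] → █
    (4,3)@(9, 7): e=[0,36,0] → ·  [on edge]
    (3,4)@(7, 9): e=[8,12,16] → █
    (4,4)@(9, 9): e=[-6,36,6] → ·
    (3,5)@(7, 11): e=[2,12,22] → █
    (4,5)@(9, 11): e=[-12,36,12] → ·
    (3,6)@(7, 13): e=[-4,12,28] → ·
    (1,10)@(3, 21): e=[0,-36,72] → ·  [on edge]
  covered (4 px):
    · · · · ·
    · · · · ·
    · · · █ ·
    · · · █ ·
    · · · █ ·
    · · · █ ·
    · · · · ·
    · · · · ·
    · · · · ·
    · · · · ·
    · · · · ·

Answer: 4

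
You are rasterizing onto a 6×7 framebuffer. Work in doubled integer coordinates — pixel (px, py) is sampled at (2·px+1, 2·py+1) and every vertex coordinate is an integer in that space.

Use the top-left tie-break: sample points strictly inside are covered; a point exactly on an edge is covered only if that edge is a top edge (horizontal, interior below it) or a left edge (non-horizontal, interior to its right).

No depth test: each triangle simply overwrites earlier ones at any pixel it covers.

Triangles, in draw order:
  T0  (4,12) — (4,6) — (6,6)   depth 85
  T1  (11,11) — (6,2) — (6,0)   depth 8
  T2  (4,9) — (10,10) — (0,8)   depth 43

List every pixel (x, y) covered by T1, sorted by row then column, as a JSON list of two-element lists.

T0:
  2·area = 12
  edge (4, 12)→(4, 6): d=(0,-6) top-left  bias=+0
  edge (4, 6)→(6, 6): d=(2,0) top-left  bias=+0
  edge (6, 6)→(4, 12): d=(-2,6) right/bottom  bias=-1
    (3,1)@(7, 3): e=[18,-6,0] → ·  [on edge]
    (2,3)@(5, 7): e=[6,2,4] → █
    (3,3)@(7, 7): e=[18,2,-8] → ·
    (2,4)@(5, 9): e=[6,6,0] → ·  [on edge]
  covered (1 px):
    · · · · · ·
    · · · · · ·
    · · · · · ·
    · · █ · · ·
    · · · · · ·
    · · · · · ·
    · · · · · ·
T1:
  2·area = 10
  edge (11, 11)→(6, 2): d=(-5,-9) top-left  bias=+0
  edge (6, 2)→(6, 0): d=(0,-2) top-left  bias=+0
  edge (6, 0)→(11, 11): d=(5,11) right/bottom  bias=-1
    (3,1)@(7, 3): e=[4,2,4] → █
    (4,1)@(9, 3): e=[22,6,-18] → ·
    (3,2)@(7, 5): e=[-6,2,14] → ·
    (4,3)@(9, 7): e=[2,6,2] → █
    (5,3)@(11, 7): e=[20,10,-20] → ·
    (4,4)@(9, 9): e=[-8,6,12] → ·
    (5,5)@(11, 11): e=[0,10,0] → ·  [on edge]
  covered (2 px):
    · · · · · ·
    · · · █ · ·
    · · · · · ·
    · · · · █ ·
    · · · · · ·
    · · · · · ·
    · · · · · ·
T2:
  2·area = 2  (B↔C swapped to make it positive)
  edge (4, 9)→(0, 8): d=(-4,-1) top-left  bias=+0
  edge (0, 8)→(10, 10): d=(10,2) right/bottom  bias=-1
  edge (10, 10)→(4, 9): d=(-6,-1) top-left  bias=+0
    (2,4)@(5, 9): e=[1,0,1] → ·  [on edge]
  covered (0 px):
    · · · · · ·
    · · · · · ·
    · · · · · ·
    · · · · · ·
    · · · · · ·
    · · · · · ·
    · · · · · ·

Final: [[3,1],[4,3]]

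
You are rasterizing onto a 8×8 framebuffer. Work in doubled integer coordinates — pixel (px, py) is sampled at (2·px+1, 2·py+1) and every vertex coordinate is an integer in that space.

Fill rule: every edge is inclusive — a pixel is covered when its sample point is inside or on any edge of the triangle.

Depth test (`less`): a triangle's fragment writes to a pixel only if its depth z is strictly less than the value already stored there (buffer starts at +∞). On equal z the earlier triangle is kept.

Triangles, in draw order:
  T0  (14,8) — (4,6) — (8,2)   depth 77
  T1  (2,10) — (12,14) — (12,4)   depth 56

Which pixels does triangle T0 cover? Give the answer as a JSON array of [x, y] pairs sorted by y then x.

T0:
  2·area = 48
  edge (14, 8)→(4, 6): d=(-10,-2) inclusive
  edge (4, 6)→(8, 2): d=(4,-4) inclusive
  edge (8, 2)→(14, 8): d=(6,6) inclusive
    (3,0)@(7, 1): e=[56,-8,0] → .  [on edge]
    (4,0)@(9, 1): e=[60,0,-12] → .  [on edge]
    (3,1)@(7, 3): e=[36,0,12] → X  [on edge]
    (4,1)@(9, 3): e=[40,8,0] → X  [on edge]
    (5,1)@(11, 3): e=[44,16,-12] → .
    (2,2)@(5, 5): e=[12,0,36] → X  [on edge]
    (5,2)@(11, 5): e=[24,24,0] → X  [on edge]
    (6,2)@(13, 5): e=[28,32,-12] → .
    (1,3)@(3, 7): e=[-12,0,60] → .  [on edge]
    (2,3)@(5, 7): e=[-8,8,48] → .
    (3,3)@(7, 7): e=[-4,16,36] → .
    (4,3)@(9, 7): e=[0,24,24] → X  [on edge]
    (6,3)@(13, 7): e=[8,40,0] → X  [on edge]
    (0,4)@(1, 9): e=[-36,0,84] → .  [on edge]
    (7,4)@(15, 9): e=[-8,56,0] → .  [on edge]
  covered (9 px):
    . . . . . . . .
    . . . X X . . .
    . . X X X X . .
    . . . . X X X .
    . . . . . . . .
    . . . . . . . .
    . . . . . . . .
    . . . . . . . .
T1:
  2·area = 100  (B↔C swapped to make it positive)
  edge (2, 10)→(12, 4): d=(10,-6) inclusive
  edge (12, 4)→(12, 14): d=(0,10) inclusive
  edge (12, 14)→(2, 10): d=(-10,-4) inclusive
    (5,2)@(11, 5): e=[4,10,86] → X
    (6,2)@(13, 5): e=[16,-10,94] → .
    (3,3)@(7, 7): e=[0,50,50] → X  [on edge]
    (4,3)@(9, 7): e=[12,30,58] → X
    (6,3)@(13, 7): e=[36,-10,74] → .
    (2,4)@(5, 9): e=[8,70,22] → X
    (6,4)@(13, 9): e=[56,-10,54] → .
    (2,5)@(5, 11): e=[28,70,2] → X
    (6,5)@(13, 11): e=[76,-10,34] → .
    (2,6)@(5, 13): e=[48,70,-18] → .
    (3,6)@(7, 13): e=[60,50,-10] → .
    (4,6)@(9, 13): e=[72,30,-2] → .
  covered (13 px):
    . . . . . . . .
    . . . . . . . .
    . . . . . X . .
    . . . X X X . .
    . . X X X X . .
    . . X X X X . .
    . . . . . X . .
    . . . . . . . .

Answer: [[3,1],[4,1],[2,2],[3,2],[4,2],[5,2],[4,3],[5,3],[6,3]]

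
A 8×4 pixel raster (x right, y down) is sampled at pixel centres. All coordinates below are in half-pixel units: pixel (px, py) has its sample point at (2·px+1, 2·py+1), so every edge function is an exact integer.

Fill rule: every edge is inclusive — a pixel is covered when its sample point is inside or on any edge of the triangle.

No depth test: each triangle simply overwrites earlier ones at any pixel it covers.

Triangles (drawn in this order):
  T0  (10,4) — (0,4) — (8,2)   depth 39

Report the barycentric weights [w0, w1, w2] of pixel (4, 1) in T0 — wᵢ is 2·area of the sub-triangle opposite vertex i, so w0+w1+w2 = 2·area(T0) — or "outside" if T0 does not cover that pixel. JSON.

T0:
  2·area = 20
  edge (10, 4)→(0, 4): d=(-10,0) inclusive
  edge (0, 4)→(8, 2): d=(8,-2) inclusive
  edge (8, 2)→(10, 4): d=(2,2) inclusive
    (3,0)@(7, 1): e=[30,-10,0] → .  [on edge]
    (2,1)@(5, 3): e=[10,2,8] → X
    (3,1)@(7, 3): e=[10,6,4] → X
    (4,1)@(9, 3): e=[10,10,0] → X  [on edge]
    (5,1)@(11, 3): e=[10,14,-4] → .
    (2,2)@(5, 5): e=[-10,18,12] → .
    (3,2)@(7, 5): e=[-10,22,8] → .
    (4,2)@(9, 5): e=[-10,26,4] → .
    (5,2)@(11, 5): e=[-10,30,0] → .  [on edge]
    (6,3)@(13, 7): e=[-30,50,0] → .  [on edge]
  covered (3 px):
    . . . . . . . .
    . . X X X . . .
    . . . . . . . .
    . . . . . . . .

Result: [10,0,10]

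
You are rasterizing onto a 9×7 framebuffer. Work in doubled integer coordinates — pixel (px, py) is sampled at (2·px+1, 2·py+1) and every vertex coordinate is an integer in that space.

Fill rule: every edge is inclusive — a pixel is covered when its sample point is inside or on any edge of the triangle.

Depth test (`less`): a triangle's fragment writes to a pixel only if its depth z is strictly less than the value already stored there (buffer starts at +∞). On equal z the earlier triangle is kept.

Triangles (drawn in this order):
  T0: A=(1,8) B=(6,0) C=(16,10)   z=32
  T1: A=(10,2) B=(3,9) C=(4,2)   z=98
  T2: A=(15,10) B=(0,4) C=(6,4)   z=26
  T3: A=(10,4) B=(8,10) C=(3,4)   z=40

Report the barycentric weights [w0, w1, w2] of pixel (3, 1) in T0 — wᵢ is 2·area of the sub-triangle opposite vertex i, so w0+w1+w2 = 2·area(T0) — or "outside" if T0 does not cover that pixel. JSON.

T0:
  2·area = 130
  edge (1, 8)→(6, 0): d=(5,-8) inclusive
  edge (6, 0)→(16, 10): d=(10,10) inclusive
  edge (16, 10)→(1, 8): d=(-15,-2) inclusive
    (3,0)@(7, 1): e=[13,0,117] → █  [on edge]
    (4,0)@(9, 1): e=[29,-20,121] → ·
    (2,1)@(5, 3): e=[7,40,83] → █
    (4,1)@(9, 3): e=[39,0,91] → █  [on edge]
    (5,1)@(11, 3): e=[55,-20,95] → ·
    (1,2)@(3, 5): e=[1,80,49] → █
    (5,2)@(11, 5): e=[65,0,65] → █  [on edge]
    (6,2)@(13, 5): e=[81,-20,69] → ·
    (1,3)@(3, 7): e=[11,100,19] → █
    (6,3)@(13, 7): e=[91,0,39] → █  [on edge]
    (7,3)@(15, 7): e=[107,-20,43] → ·
    (1,4)@(3, 9): e=[21,120,-11] → ·
    (7,4)@(15, 9): e=[117,0,13] → █  [on edge]
    (8,5)@(17, 11): e=[143,0,-13] → ·  [on edge]
  covered (19 px):
    · · · █ · · · · ·
    · · █ █ █ · · · ·
    · █ █ █ █ █ · · ·
    · █ █ █ █ █ █ · ·
    · · · · █ █ █ █ ·
    · · · · · · · · ·
    · · · · · · · · ·
T1:
  2·area = 42
  edge (10, 2)→(3, 9): d=(-7,7) inclusive
  edge (3, 9)→(4, 2): d=(1,-7) inclusive
  edge (4, 2)→(10, 2): d=(6,0) inclusive
    (5,0)@(11, 1): e=[0,48,-6] → ·  [on edge]
    (2,1)@(5, 3): e=[28,8,6] → █
    (3,1)@(7, 3): e=[14,22,6] → █
    (4,1)@(9, 3): e=[0,36,6] → █  [on edge]
    (5,1)@(11, 3): e=[-14,50,6] → ·
    (2,2)@(5, 5): e=[14,10,18] → █
    (3,2)@(7, 5): e=[0,24,18] → █  [on edge]
    (4,2)@(9, 5): e=[-14,38,18] → ·
    (2,3)@(5, 7): e=[0,12,30] → █  [on edge]
    (3,3)@(7, 7): e=[-14,26,30] → ·
    (1,4)@(3, 9): e=[0,0,42] → █  [on edge]
    (2,4)@(5, 9): e=[-14,14,42] → ·
    (0,5)@(1, 11): e=[0,-12,54] → ·  [on edge]
  covered (7 px):
    · · · · · · · · ·
    · · █ █ █ · · · ·
    · · █ █ · · · · ·
    · · █ · · · · · ·
    · █ · · · · · · ·
    · · · · · · · · ·
    · · · · · · · · ·
T2:
  2·area = 36
  edge (15, 10)→(0, 4): d=(-15,-6) inclusive
  edge (0, 4)→(6, 4): d=(6,0) inclusive
  edge (6, 4)→(15, 10): d=(9,6) inclusive
    (1,2)@(3, 5): e=[3,6,27] → █
    (2,2)@(5, 5): e=[15,6,15] → █
    (3,2)@(7, 5): e=[27,6,3] → █
    (4,2)@(9, 5): e=[39,6,-9] → ·
    (1,3)@(3, 7): e=[-27,18,45] → ·
    (2,3)@(5, 7): e=[-15,18,33] → ·
    (3,3)@(7, 7): e=[-3,18,21] → ·
    (4,3)@(9, 7): e=[9,18,9] → █
    (5,3)@(11, 7): e=[21,18,-3] → ·
    (4,4)@(9, 9): e=[-21,30,27] → ·
    (6,4)@(13, 9): e=[3,30,3] → █
    (7,4)@(15, 9): e=[15,30,-9] → ·
  covered (5 px):
    · · · · · · · · ·
    · · · · · · · · ·
    · █ █ █ · · · · ·
    · · · · █ · · · ·
    · · · · · · █ · ·
    · · · · · · · · ·
    · · · · · · · · ·
T3:
  2·area = 42
  edge (10, 4)→(8, 10): d=(-2,6) inclusive
  edge (8, 10)→(3, 4): d=(-5,-6) inclusive
  edge (3, 4)→(10, 4): d=(7,0) inclusive
    (5,0)@(11, 1): e=[0,63,-21] → ·  [on edge]
    (2,2)@(5, 5): e=[28,7,7] → █
    (3,2)@(7, 5): e=[16,19,7] → █
    (4,2)@(9, 5): e=[4,31,7] → █
    (5,2)@(11, 5): e=[-8,43,7] → ·
    (2,3)@(5, 7): e=[24,-3,21] → ·
    (3,3)@(7, 7): e=[12,9,21] → █
    (4,3)@(9, 7): e=[0,21,21] → █  [on edge]
    (5,3)@(11, 7): e=[-12,33,21] → ·
    (3,4)@(7, 9): e=[8,-1,35] → ·
    (4,4)@(9, 9): e=[-4,11,35] → ·
    (3,6)@(7, 13): e=[0,-21,63] → ·  [on edge]
  covered (5 px):
    · · · · · · · · ·
    · · · · · · · · ·
    · · █ █ █ · · · ·
    · · · █ █ · · · ·
    · · · · · · · · ·
    · · · · · · · · ·
    · · · · · · · · ·

Final: [20,87,23]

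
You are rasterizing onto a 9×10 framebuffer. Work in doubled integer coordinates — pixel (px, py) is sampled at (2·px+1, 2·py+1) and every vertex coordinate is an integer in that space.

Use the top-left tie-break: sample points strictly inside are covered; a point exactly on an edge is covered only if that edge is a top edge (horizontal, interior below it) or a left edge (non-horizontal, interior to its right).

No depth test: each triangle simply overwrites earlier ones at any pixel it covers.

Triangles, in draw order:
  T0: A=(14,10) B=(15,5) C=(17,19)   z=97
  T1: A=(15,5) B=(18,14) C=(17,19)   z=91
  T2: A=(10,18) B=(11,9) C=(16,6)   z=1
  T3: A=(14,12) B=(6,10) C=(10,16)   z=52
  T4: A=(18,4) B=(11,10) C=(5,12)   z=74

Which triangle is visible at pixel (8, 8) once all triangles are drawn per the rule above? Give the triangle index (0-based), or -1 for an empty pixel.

T0:
  2·area = 24
  edge (14, 10)→(15, 5): d=(1,-5) top-left  bias=+0
  edge (15, 5)→(17, 19): d=(2,14) right/bottom  bias=-1
  edge (17, 19)→(14, 10): d=(-3,-9) top-left  bias=+0
    (5,0)@(11, 1): e=[-24,48,0] → ·  [on edge]
    (7,2)@(15, 5): e=[0,0,24] → ·  [on edge]
    (6,3)@(13, 7): e=[-8,32,0] → ·  [on edge]
    (7,3)@(15, 7): e=[2,4,18] → █
    (8,3)@(17, 7): e=[12,-24,36] → ·
    (7,4)@(15, 9): e=[4,8,12] → █
    (8,4)@(17, 9): e=[14,-20,30] → ·
    (7,5)@(15, 11): e=[6,12,6] → █
    (8,5)@(17, 11): e=[16,-16,24] → ·
    (7,6)@(15, 13): e=[8,16,0] → █  [on edge]
    (8,6)@(17, 13): e=[18,-12,18] → ·
    (6,7)@(13, 15): e=[0,48,-24] → ·  [on edge]
    (8,9)@(17, 19): e=[24,0,0] → ·  [on edge]
  covered (4 px):
    · · · · · · · · ·
    · · · · · · · · ·
    · · · · · · · · ·
    · · · · · · · █ ·
    · · · · · · · █ ·
    · · · · · · · █ ·
    · · · · · · · █ ·
    · · · · · · · · ·
    · · · · · · · · ·
    · · · · · · · · ·
T1:
  2·area = 24
  edge (15, 5)→(18, 14): d=(3,9) right/bottom  bias=-1
  edge (18, 14)→(17, 19): d=(-1,5) right/bottom  bias=-1
  edge (17, 19)→(15, 5): d=(-2,-14) top-left  bias=+0
    (7,2)@(15, 5): e=[0,24,0] → ·  [on edge]
    (8,5)@(17, 11): e=[0,8,16] → ·  [on edge]
    (8,6)@(17, 13): e=[6,6,12] → █
    (8,7)@(17, 15): e=[12,4,8] → █
    (8,8)@(17, 17): e=[18,2,4] → █
    (8,9)@(17, 19): e=[24,0,0] → ·  [on edge]
  covered (3 px):
    · · · · · · · · ·
    · · · · · · · · ·
    · · · · · · · · ·
    · · · · · · · · ·
    · · · · · · · · ·
    · · · · · · · · ·
    · · · · · · · · █
    · · · · · · · · █
    · · · · · · · · █
    · · · · · · · · ·
T2:
  2·area = 42
  edge (10, 18)→(11, 9): d=(1,-9) top-left  bias=+0
  edge (11, 9)→(16, 6): d=(5,-3) top-left  bias=+0
  edge (16, 6)→(10, 18): d=(-6,12) right/bottom  bias=-1
    (7,3)@(15, 7): e=[34,2,6] → █
    (8,3)@(17, 7): e=[52,8,-18] → ·
    (5,4)@(11, 9): e=[0,0,42] → █  [on edge]
    (6,4)@(13, 9): e=[18,6,18] → █
    (7,4)@(15, 9): e=[36,12,-6] → ·
    (5,5)@(11, 11): e=[2,10,30] → █
    (7,5)@(15, 11): e=[38,22,-18] → ·
    (5,6)@(11, 13): e=[4,20,18] → █
    (6,6)@(13, 13): e=[22,26,-6] → ·
    (0,7)@(1, 15): e=[-84,0,126] → ·  [on edge]
    (5,7)@(11, 15): e=[6,30,6] → █
    (6,7)@(13, 15): e=[24,36,-18] → ·
  covered (7 px):
    · · · · · · · · ·
    · · · · · · · · ·
    · · · · · · · · ·
    · · · · · · · █ ·
    · · · · · █ █ · ·
    · · · · · █ █ · ·
    · · · · · █ · · ·
    · · · · · █ · · ·
    · · · · · · · · ·
    · · · · · · · · ·
T3:
  2·area = 40  (B↔C swapped to make it positive)
  edge (14, 12)→(10, 16): d=(-4,4) right/bottom  bias=-1
  edge (10, 16)→(6, 10): d=(-4,-6) top-left  bias=+0
  edge (6, 10)→(14, 12): d=(8,2) right/bottom  bias=-1
    (8,4)@(17, 9): e=[0,70,-30] → ·  [on edge]
    (3,5)@(7, 11): e=[32,2,6] → █
    (4,5)@(9, 11): e=[24,14,2] → █
    (5,5)@(11, 11): e=[16,26,-2] → ·
    (7,5)@(15, 11): e=[0,50,-10] → ·  [on edge]
    (3,6)@(7, 13): e=[24,-6,22] → ·
    (4,6)@(9, 13): e=[16,6,18] → █
    (5,6)@(11, 13): e=[8,18,14] → █
    (6,6)@(13, 13): e=[0,30,10] → ·  [on edge]
    (4,7)@(9, 15): e=[8,-2,34] → ·
    (5,7)@(11, 15): e=[0,10,30] → ·  [on edge]
    (4,8)@(9, 17): e=[0,-10,50] → ·  [on edge]
    (3,9)@(7, 19): e=[0,-30,70] → ·  [on edge]
  covered (4 px):
    · · · · · · · · ·
    · · · · · · · · ·
    · · · · · · · · ·
    · · · · · · · · ·
    · · · · · · · · ·
    · · · █ █ · · · ·
    · · · · █ █ · · ·
    · · · · · · · · ·
    · · · · · · · · ·
    · · · · · · · · ·
T4:
  2·area = 22
  edge (18, 4)→(11, 10): d=(-7,6) right/bottom  bias=-1
  edge (11, 10)→(5, 12): d=(-6,2) right/bottom  bias=-1
  edge (5, 12)→(18, 4): d=(13,-8) top-left  bias=+0
    (5,4)@(11, 9): e=[7,6,9] → █
    (6,4)@(13, 9): e=[-5,2,25] → ·
    (3,5)@(7, 11): e=[17,2,3] → █
    (4,5)@(9, 11): e=[5,-2,19] → ·
    (5,5)@(11, 11): e=[-7,-6,35] → ·
    (3,6)@(7, 13): e=[3,-10,29] → ·
  covered (2 px):
    · · · · · · · · ·
    · · · · · · · · ·
    · · · · · · · · ·
    · · · · · · · · ·
    · · · · · █ · · ·
    · · · █ · · · · ·
    · · · · · · · · ·
    · · · · · · · · ·
    · · · · · · · · ·
    · · · · · · · · ·

Z-buffer (winner per pixel, '.' = empty):
  . . . . . . . . .
  . . . . . . . . .
  . . . . . . . . .
  . . . . . . . 2 .
  . . . . . 4 2 0 .
  . . . 4 3 2 2 0 .
  . . . . 3 3 . 0 1
  . . . . . 2 . . 1
  . . . . . . . . 1
  . . . . . . . . .

Answer: 1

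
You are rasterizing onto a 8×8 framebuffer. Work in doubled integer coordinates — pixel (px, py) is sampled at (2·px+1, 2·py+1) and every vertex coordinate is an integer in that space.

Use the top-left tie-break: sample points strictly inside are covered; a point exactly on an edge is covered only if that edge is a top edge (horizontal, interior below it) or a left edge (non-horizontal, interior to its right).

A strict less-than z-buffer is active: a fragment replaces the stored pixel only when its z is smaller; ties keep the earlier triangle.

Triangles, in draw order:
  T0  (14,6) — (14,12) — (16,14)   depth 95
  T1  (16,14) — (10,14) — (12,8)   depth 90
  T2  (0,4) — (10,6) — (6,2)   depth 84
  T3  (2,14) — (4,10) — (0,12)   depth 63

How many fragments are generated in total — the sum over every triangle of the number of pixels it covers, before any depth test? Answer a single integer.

T0:
  2·area = 12  (B↔C swapped to make it positive)
  edge (14, 6)→(16, 14): d=(2,8) right/bottom  bias=-1
  edge (16, 14)→(14, 12): d=(-2,-2) top-left  bias=+0
  edge (14, 12)→(14, 6): d=(0,-6) top-left  bias=+0
    (1,0)@(3, 1): e=[78,0,-66] → ·  [on edge]
    (2,1)@(5, 3): e=[66,0,-54] → ·  [on edge]
    (3,2)@(7, 5): e=[54,0,-42] → ·  [on edge]
    (4,3)@(9, 7): e=[42,0,-30] → ·  [on edge]
    (5,4)@(11, 9): e=[30,0,-18] → ·  [on edge]
    (6,5)@(13, 11): e=[18,0,-6] → ·  [on edge]
    (7,5)@(15, 11): e=[2,4,6] → #
    (7,6)@(15, 13): e=[6,0,6] → #  [on edge]
    (7,7)@(15, 15): e=[10,-4,6] → ·
  covered (2 px):
    · · · · · · · ·
    · · · · · · · ·
    · · · · · · · ·
    · · · · · · · ·
    · · · · · · · ·
    · · · · · · · #
    · · · · · · · #
    · · · · · · · ·
T1:
  2·area = 36
  edge (16, 14)→(10, 14): d=(-6,0) right/bottom  bias=-1
  edge (10, 14)→(12, 8): d=(2,-6) top-left  bias=+0
  edge (12, 8)→(16, 14): d=(4,6) right/bottom  bias=-1
    (6,2)@(13, 5): e=[54,0,-18] → ·  [on edge]
    (5,5)@(11, 11): e=[18,0,18] → #  [on edge]
    (6,5)@(13, 11): e=[18,12,6] → #
    (7,5)@(15, 11): e=[18,24,-6] → ·
    (5,6)@(11, 13): e=[6,4,26] → #
    (7,6)@(15, 13): e=[6,28,2] → #
    (5,7)@(11, 15): e=[-6,8,34] → ·
    (6,7)@(13, 15): e=[-6,20,22] → ·
    (7,7)@(15, 15): e=[-6,32,10] → ·
  covered (5 px):
    · · · · · · · ·
    · · · · · · · ·
    · · · · · · · ·
    · · · · · · · ·
    · · · · · · · ·
    · · · · · # # ·
    · · · · · # # #
    · · · · · · · ·
T2:
  2·area = 32  (B↔C swapped to make it positive)
  edge (0, 4)→(6, 2): d=(6,-2) top-left  bias=+0
  edge (6, 2)→(10, 6): d=(4,4) right/bottom  bias=-1
  edge (10, 6)→(0, 4): d=(-10,-2) top-left  bias=+0
    (2,0)@(5, 1): e=[-8,0,40] → ·  [on edge]
    (4,0)@(9, 1): e=[0,-16,48] → ·  [on edge]
    (1,1)@(3, 3): e=[0,16,16] → #  [on edge]
    (2,1)@(5, 3): e=[4,8,20] → #
    (3,1)@(7, 3): e=[8,0,24] → ·  [on edge]
    (1,2)@(3, 5): e=[12,24,-4] → ·
    (2,2)@(5, 5): e=[16,16,0] → #  [on edge]
    (3,2)@(7, 5): e=[20,8,4] → #
    (4,2)@(9, 5): e=[24,0,8] → ·  [on edge]
    (2,3)@(5, 7): e=[28,24,-20] → ·
    (3,3)@(7, 7): e=[32,16,-16] → ·
    (5,3)@(11, 7): e=[40,0,-8] → ·  [on edge]
    (7,3)@(15, 7): e=[48,-16,0] → ·  [on edge]
    (6,4)@(13, 9): e=[56,0,-24] → ·  [on edge]
    (7,5)@(15, 11): e=[72,0,-40] → ·  [on edge]
  covered (4 px):
    · · · · · · · ·
    · # # · · · · ·
    · · # # · · · ·
    · · · · · · · ·
    · · · · · · · ·
    · · · · · · · ·
    · · · · · · · ·
    · · · · · · · ·
T3:
  2·area = 12  (B↔C swapped to make it positive)
  edge (2, 14)→(0, 12): d=(-2,-2) top-left  bias=+0
  edge (0, 12)→(4, 10): d=(4,-2) top-left  bias=+0
  edge (4, 10)→(2, 14): d=(-2,4) right/bottom  bias=-1
    (1,5)@(3, 11): e=[8,2,2] → #
    (2,5)@(5, 11): e=[12,6,-6] → ·
    (0,6)@(1, 13): e=[0,6,6] → #  [on edge]
    (1,6)@(3, 13): e=[4,10,-2] → ·
    (0,7)@(1, 15): e=[-4,14,2] → ·
    (1,7)@(3, 15): e=[0,18,-6] → ·  [on edge]
  covered (2 px):
    · · · · · · · ·
    · · · · · · · ·
    · · · · · · · ·
    · · · · · · · ·
    · · · · · · · ·
    · # · · · · · ·
    # · · · · · · ·
    · · · · · · · ·

Answer: 13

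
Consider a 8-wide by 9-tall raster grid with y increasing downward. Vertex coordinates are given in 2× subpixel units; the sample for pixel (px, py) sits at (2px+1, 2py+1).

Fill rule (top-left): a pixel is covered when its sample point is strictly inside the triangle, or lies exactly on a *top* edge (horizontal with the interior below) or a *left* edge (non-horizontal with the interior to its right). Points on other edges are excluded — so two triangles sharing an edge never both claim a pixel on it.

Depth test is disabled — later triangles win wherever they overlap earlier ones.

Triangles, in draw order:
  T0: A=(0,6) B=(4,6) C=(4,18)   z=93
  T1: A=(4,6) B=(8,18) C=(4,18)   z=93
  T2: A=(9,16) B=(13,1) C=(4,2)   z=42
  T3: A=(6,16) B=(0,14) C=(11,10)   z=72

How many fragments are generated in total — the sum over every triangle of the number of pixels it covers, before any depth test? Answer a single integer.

T0:
  2·area = 48
  edge (0, 6)→(4, 6): d=(4,0) top-left  bias=+0
  edge (4, 6)→(4, 18): d=(0,12) right/bottom  bias=-1
  edge (4, 18)→(0, 6): d=(-4,-12) top-left  bias=+0
    (0,3)@(1, 7): e=[4,36,8] → X
    (1,3)@(3, 7): e=[4,12,32] → X
    (2,3)@(5, 7): e=[4,-12,56] → .
    (0,4)@(1, 9): e=[12,36,0] → X  [on edge]
    (2,4)@(5, 9): e=[12,-12,48] → .
    (0,5)@(1, 11): e=[20,36,-8] → .
    (1,5)@(3, 11): e=[20,12,16] → X
    (2,5)@(5, 11): e=[20,-12,40] → .
    (1,6)@(3, 13): e=[28,12,8] → X
    (2,6)@(5, 13): e=[28,-12,32] → .
    (1,7)@(3, 15): e=[36,12,0] → X  [on edge]
    (2,7)@(5, 15): e=[36,-12,24] → .
  covered (7 px):
    . . . . . . . .
    . . . . . . . .
    . . . . . . . .
    X X . . . . . .
    X X . . . . . .
    . X . . . . . .
    . X . . . . . .
    . X . . . . . .
    . . . . . . . .
T1:
  2·area = 48
  edge (4, 6)→(8, 18): d=(4,12) right/bottom  bias=-1
  edge (8, 18)→(4, 18): d=(-4,0) right/bottom  bias=-1
  edge (4, 18)→(4, 6): d=(0,-12) top-left  bias=+0
    (1,1)@(3, 3): e=[0,60,-12] → .  [on edge]
    (2,4)@(5, 9): e=[0,36,12] → .  [on edge]
    (2,5)@(5, 11): e=[8,28,12] → X
    (3,5)@(7, 11): e=[-16,28,36] → .
    (2,6)@(5, 13): e=[16,20,12] → X
    (3,6)@(7, 13): e=[-8,20,36] → .
    (2,7)@(5, 15): e=[24,12,12] → X
    (3,7)@(7, 15): e=[0,12,36] → .  [on edge]
    (2,8)@(5, 17): e=[32,4,12] → X
    (3,8)@(7, 17): e=[8,4,36] → X
    (4,8)@(9, 17): e=[-16,4,60] → .
  covered (5 px):
    . . . . . . . .
    . . . . . . . .
    . . . . . . . .
    . . . . . . . .
    . . . . . . . .
    . . X . . . . .
    . . X . . . . .
    . . X . . . . .
    . . X X . . . .
T2:
  2·area = 131  (B↔C swapped to make it positive)
  edge (9, 16)→(4, 2): d=(-5,-14) top-left  bias=+0
  edge (4, 2)→(13, 1): d=(9,-1) top-left  bias=+0
  edge (13, 1)→(9, 16): d=(-4,15) right/bottom  bias=-1
    (6,0)@(13, 1): e=[131,0,0] → .  [on edge]
    (2,1)@(5, 3): e=[9,10,112] → X
    (3,1)@(7, 3): e=[37,12,82] → X
    (4,1)@(9, 3): e=[65,14,52] → X
    (5,1)@(11, 3): e=[93,16,22] → X
    (6,1)@(13, 3): e=[121,18,-8] → .
    (2,2)@(5, 5): e=[-1,28,104] → .
    (3,2)@(7, 5): e=[27,30,74] → X
    (6,2)@(13, 5): e=[111,36,-16] → .
    (3,3)@(7, 7): e=[17,48,66] → X
    (6,3)@(13, 7): e=[101,54,-24] → .
    (3,4)@(7, 9): e=[7,66,58] → X
  covered (15 px):
    . . . . . . . .
    . . X X X X . .
    . . . X X X . .
    . . . X X X . .
    . . . X X . . .
    . . . . X . . .
    . . . . X . . .
    . . . . X . . .
    . . . . . . . .
T3:
  2·area = 46
  edge (6, 16)→(0, 14): d=(-6,-2) top-left  bias=+0
  edge (0, 14)→(11, 10): d=(11,-4) top-left  bias=+0
  edge (11, 10)→(6, 16): d=(-5,6) right/bottom  bias=-1
    (4,5)@(9, 11): e=[36,3,7] → X
    (5,5)@(11, 11): e=[40,11,-5] → .
    (1,6)@(3, 13): e=[12,1,33] → X
    (2,6)@(5, 13): e=[16,9,21] → X
    (3,6)@(7, 13): e=[20,17,9] → X
    (4,6)@(9, 13): e=[24,25,-3] → .
    (1,7)@(3, 15): e=[0,23,23] → X  [on edge]
    (3,7)@(7, 15): e=[8,39,-1] → .
    (1,8)@(3, 17): e=[-12,45,13] → .
    (2,8)@(5, 17): e=[-8,53,1] → .
    (4,8)@(9, 17): e=[0,69,-23] → .  [on edge]
  covered (6 px):
    . . . . . . . .
    . . . . . . . .
    . . . . . . . .
    . . . . . . . .
    . . . . . . . .
    . . . . X . . .
    . X X X . . . .
    . X X . . . . .
    . . . . . . . .

Result: 33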